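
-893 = -893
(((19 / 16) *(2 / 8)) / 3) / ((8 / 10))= 95 / 768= 0.12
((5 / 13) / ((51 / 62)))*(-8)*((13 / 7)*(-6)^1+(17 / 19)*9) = 339760 / 29393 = 11.56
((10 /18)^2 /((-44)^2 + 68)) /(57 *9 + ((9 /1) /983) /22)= 270325 /900423158814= 0.00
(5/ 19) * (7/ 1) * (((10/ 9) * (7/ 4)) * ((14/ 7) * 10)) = 12250/ 171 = 71.64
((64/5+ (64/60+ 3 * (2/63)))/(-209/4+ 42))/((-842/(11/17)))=32252/30810885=0.00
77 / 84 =0.92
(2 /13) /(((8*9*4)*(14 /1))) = 1 /26208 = 0.00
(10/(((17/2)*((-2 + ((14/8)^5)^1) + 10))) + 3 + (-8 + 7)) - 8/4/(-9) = 2894660/1274949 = 2.27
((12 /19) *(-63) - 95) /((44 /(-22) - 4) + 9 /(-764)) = 1956604 /87267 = 22.42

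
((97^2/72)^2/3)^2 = 7837433594376961/241864704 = 32404205.59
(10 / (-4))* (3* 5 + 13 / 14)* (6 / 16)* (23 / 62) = -76935 / 13888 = -5.54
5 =5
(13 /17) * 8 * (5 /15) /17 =104 /867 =0.12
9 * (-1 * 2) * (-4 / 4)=18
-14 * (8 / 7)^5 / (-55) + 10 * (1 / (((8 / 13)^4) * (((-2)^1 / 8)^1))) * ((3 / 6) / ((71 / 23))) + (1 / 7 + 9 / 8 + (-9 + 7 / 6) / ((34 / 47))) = -26558875849631 / 489647262720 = -54.24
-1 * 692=-692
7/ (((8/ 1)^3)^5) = 7/ 35184372088832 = 0.00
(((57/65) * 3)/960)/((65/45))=513/270400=0.00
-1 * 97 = -97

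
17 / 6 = 2.83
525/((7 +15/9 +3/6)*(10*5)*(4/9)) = 567/220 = 2.58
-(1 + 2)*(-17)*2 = 102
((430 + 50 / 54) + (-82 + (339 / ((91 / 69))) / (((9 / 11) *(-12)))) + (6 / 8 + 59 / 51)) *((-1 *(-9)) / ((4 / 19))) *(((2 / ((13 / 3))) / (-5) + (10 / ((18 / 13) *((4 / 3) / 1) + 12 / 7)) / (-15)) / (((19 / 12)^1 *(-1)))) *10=239503881941 / 9773946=24504.32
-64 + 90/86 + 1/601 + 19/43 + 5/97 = -156568950/2506771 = -62.46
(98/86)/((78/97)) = 4753/3354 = 1.42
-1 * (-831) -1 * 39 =792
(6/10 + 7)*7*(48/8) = 1596/5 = 319.20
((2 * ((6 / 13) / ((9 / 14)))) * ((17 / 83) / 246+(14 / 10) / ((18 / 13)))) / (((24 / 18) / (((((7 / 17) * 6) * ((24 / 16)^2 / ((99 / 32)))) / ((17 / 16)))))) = 3887736832 / 2109536715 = 1.84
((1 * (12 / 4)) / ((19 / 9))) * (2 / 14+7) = 1350 / 133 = 10.15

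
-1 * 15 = -15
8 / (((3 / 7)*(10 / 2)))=56 / 15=3.73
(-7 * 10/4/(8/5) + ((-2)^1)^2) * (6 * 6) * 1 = -999/4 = -249.75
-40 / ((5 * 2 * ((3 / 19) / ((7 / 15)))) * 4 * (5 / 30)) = -266 / 15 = -17.73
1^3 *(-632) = -632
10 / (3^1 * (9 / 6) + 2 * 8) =20 / 41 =0.49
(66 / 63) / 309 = 22 / 6489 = 0.00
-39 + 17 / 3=-33.33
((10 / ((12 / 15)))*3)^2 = 5625 / 4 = 1406.25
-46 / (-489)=46 / 489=0.09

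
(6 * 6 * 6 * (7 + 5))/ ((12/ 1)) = 216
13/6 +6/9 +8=65/6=10.83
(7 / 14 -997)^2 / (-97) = -3972049 / 388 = -10237.24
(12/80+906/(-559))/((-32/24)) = 49329/44720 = 1.10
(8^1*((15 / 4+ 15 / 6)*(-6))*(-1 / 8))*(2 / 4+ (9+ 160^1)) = 25425 / 4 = 6356.25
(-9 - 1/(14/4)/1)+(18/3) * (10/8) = -25/14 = -1.79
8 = 8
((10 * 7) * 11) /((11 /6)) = 420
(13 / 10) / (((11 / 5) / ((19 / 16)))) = 247 / 352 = 0.70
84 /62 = 42 /31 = 1.35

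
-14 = -14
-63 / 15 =-21 / 5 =-4.20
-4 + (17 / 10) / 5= -183 / 50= -3.66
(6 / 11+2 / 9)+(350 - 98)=25024 / 99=252.77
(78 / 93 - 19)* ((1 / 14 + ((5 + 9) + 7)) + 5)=-205495 / 434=-473.49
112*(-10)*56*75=-4704000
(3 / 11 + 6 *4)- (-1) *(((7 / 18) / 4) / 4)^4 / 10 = 24.27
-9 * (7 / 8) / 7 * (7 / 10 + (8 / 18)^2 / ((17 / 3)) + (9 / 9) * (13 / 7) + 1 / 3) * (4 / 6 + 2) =-93991 / 10710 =-8.78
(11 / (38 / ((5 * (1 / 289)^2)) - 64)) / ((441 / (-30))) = -0.00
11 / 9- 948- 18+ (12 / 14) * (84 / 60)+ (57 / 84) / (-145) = -963.58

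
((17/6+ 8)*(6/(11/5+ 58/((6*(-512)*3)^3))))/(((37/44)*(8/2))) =1399179549081600/159291210197771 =8.78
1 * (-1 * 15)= -15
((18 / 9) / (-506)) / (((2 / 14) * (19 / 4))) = -28 / 4807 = -0.01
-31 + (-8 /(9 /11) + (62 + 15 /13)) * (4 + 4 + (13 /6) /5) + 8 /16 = 147293 /351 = 419.64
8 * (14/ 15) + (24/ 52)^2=7.68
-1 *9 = -9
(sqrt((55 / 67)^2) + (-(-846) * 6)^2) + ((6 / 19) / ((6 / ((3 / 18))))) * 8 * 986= 98399765927 / 3819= 25765846.01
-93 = -93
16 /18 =8 /9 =0.89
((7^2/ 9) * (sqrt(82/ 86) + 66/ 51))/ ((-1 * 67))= -1078/ 10251 - 49 * sqrt(1763)/ 25929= -0.18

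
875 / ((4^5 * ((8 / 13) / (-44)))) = -125125 / 2048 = -61.10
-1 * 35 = -35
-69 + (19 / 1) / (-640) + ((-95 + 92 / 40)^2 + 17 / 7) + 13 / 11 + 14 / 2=2102992141 / 246400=8534.87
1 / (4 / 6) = 3 / 2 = 1.50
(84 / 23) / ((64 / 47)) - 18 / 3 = -1221 / 368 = -3.32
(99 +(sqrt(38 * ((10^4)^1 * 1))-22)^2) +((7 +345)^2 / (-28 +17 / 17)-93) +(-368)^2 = 13805774 / 27-4400 * sqrt(38) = 484201.54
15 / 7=2.14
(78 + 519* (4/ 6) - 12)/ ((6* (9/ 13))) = 2678/ 27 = 99.19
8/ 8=1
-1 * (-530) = 530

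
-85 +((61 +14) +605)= 595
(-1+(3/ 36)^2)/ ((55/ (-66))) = 143/ 120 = 1.19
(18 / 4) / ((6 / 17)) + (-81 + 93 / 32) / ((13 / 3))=-2193 / 416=-5.27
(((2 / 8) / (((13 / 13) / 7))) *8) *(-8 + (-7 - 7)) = -308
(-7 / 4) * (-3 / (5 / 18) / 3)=63 / 10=6.30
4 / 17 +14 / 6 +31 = 1712 / 51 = 33.57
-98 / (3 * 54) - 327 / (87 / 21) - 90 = -169.54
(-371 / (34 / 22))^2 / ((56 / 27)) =64239021 / 2312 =27785.04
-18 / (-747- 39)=3 / 131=0.02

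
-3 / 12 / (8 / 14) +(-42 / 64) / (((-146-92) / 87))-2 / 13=-4971 / 14144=-0.35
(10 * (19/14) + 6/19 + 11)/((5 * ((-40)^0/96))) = 63552/133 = 477.83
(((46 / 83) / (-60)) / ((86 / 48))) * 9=-828 / 17845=-0.05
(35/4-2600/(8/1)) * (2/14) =-45.18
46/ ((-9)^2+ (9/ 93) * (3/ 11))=7843/ 13815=0.57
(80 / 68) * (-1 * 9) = -180 / 17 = -10.59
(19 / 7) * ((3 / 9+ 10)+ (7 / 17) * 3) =11210 / 357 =31.40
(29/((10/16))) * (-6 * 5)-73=-1465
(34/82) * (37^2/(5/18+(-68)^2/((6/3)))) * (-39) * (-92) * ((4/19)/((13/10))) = 4624810560/32422759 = 142.64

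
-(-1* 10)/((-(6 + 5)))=-10/11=-0.91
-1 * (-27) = 27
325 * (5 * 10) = 16250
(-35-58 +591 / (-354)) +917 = 97035 / 118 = 822.33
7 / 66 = 0.11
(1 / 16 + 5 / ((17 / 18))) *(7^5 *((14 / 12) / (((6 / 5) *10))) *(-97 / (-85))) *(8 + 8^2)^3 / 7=769602546972 / 1445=532596918.32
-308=-308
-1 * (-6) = 6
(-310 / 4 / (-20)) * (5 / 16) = 155 / 128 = 1.21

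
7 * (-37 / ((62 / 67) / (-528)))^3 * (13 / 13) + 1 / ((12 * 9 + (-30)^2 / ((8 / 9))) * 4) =8794502022695691130975 / 133523262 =65864942864380.37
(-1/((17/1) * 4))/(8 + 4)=-0.00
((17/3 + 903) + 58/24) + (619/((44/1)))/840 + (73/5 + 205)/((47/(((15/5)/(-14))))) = 526983647/579040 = 910.10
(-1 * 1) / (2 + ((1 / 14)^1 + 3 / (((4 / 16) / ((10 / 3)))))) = -14 / 589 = -0.02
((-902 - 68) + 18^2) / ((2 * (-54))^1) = 323 / 54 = 5.98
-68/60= -17/15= -1.13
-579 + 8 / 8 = -578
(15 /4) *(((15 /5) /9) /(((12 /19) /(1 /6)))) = 95 /288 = 0.33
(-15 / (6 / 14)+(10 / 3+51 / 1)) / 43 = 58 / 129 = 0.45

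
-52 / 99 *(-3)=52 / 33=1.58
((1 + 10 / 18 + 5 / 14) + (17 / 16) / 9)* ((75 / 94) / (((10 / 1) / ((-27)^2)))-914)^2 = 52992417914623 / 35626752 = 1487433.32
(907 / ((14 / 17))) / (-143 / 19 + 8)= 292961 / 126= 2325.09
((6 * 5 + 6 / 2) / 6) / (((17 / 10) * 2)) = 55 / 34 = 1.62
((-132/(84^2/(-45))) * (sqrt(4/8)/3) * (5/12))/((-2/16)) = -0.66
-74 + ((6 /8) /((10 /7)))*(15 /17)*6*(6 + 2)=-880 /17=-51.76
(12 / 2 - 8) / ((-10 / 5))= 1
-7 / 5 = -1.40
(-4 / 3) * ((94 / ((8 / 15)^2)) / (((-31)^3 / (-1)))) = -3525 / 238328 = -0.01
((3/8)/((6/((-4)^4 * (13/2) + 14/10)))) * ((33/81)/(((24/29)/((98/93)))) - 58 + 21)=-9153479731/2410560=-3797.24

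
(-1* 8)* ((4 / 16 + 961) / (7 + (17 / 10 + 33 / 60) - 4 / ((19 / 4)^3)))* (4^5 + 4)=-216890359520 / 252759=-858091.54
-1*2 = -2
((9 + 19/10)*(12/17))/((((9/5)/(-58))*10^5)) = -3161/1275000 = -0.00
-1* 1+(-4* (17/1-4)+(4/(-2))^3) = -61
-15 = -15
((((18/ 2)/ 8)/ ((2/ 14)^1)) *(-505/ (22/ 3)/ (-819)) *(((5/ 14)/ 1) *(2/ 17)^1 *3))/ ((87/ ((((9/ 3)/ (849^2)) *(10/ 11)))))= 0.00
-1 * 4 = -4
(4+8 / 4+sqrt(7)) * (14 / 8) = 7 * sqrt(7) / 4+21 / 2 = 15.13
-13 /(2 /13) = -169 /2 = -84.50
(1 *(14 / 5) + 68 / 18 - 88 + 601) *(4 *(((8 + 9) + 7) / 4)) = 187048 / 15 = 12469.87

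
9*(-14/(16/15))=-945/8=-118.12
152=152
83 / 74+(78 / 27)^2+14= 140663 / 5994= 23.47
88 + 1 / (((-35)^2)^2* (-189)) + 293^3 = 7134086355440624 / 283618125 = 25153845.00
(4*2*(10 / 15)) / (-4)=-4 / 3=-1.33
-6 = -6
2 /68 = 1 /34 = 0.03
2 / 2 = 1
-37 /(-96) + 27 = 2629 /96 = 27.39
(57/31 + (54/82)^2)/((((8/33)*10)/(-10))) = -488466/52111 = -9.37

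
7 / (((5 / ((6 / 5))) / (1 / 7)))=6 / 25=0.24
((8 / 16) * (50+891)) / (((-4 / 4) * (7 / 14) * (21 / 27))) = -8469 / 7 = -1209.86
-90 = -90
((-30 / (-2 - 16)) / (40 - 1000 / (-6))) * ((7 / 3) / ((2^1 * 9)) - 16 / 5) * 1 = -0.02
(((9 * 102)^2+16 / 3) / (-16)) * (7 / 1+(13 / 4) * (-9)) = 56252183 / 48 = 1171920.48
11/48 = 0.23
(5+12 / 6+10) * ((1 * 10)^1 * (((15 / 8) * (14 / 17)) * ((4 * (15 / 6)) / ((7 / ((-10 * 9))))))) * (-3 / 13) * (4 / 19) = 405000 / 247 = 1639.68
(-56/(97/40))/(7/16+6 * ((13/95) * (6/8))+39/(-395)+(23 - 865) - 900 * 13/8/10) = 268979200/11499780389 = 0.02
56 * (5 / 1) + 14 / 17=4774 / 17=280.82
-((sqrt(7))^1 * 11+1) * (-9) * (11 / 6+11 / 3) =99 / 2+1089 * sqrt(7) / 2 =1490.11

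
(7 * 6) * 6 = 252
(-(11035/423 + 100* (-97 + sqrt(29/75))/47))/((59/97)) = 7397705/24957-1940* sqrt(87)/8319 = 294.24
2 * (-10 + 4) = -12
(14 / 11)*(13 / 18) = 91 / 99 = 0.92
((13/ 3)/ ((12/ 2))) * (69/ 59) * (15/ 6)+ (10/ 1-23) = -7709/ 708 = -10.89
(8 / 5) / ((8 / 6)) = 6 / 5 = 1.20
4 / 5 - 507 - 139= -3226 / 5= -645.20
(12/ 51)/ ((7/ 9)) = 36/ 119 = 0.30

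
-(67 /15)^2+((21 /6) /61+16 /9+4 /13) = -2118293 /118950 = -17.81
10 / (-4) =-5 / 2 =-2.50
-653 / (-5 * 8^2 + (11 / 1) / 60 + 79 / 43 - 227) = 1684740 / 1406047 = 1.20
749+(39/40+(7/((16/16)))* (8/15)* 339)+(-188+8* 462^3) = 31555634063/40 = 788890851.58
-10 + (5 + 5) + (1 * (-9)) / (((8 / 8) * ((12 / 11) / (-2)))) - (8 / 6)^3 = 763 / 54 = 14.13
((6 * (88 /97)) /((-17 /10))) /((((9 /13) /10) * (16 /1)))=-14300 /4947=-2.89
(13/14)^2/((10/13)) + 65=129597/1960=66.12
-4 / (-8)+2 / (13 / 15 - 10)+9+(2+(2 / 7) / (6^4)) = 7010525 / 621432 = 11.28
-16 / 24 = -2 / 3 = -0.67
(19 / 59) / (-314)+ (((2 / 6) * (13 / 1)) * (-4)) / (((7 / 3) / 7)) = -52.00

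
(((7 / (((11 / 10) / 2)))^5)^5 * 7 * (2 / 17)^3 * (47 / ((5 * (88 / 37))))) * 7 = 7668784778824291442921913951715328000000000000000000000000 / 5855400132985377990306632254793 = 1309694402543649668488208000.00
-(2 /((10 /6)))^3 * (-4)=864 /125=6.91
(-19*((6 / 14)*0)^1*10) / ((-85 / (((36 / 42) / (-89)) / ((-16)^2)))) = 0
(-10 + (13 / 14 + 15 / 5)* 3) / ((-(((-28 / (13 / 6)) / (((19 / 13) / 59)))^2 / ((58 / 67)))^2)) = -2739999025 / 151657126577918244864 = -0.00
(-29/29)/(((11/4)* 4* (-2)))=1/22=0.05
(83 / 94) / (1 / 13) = 11.48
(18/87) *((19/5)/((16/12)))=171/290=0.59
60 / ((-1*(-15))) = 4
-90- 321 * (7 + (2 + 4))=-4263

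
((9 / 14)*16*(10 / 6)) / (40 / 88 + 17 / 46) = 20240 / 973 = 20.80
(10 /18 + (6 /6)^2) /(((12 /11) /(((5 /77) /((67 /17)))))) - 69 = -249557 /3618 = -68.98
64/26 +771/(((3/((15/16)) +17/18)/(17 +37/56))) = 446407823/135772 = 3287.92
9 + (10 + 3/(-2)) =35/2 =17.50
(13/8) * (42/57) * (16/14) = 26/19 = 1.37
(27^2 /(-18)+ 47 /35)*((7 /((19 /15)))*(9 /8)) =-74007 /304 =-243.44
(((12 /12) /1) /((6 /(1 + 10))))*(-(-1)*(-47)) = -517 /6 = -86.17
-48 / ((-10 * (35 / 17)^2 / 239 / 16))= 4330.33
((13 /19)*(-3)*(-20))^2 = 1685.32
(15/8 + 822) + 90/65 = 85827/104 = 825.26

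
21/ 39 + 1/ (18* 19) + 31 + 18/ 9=149125/ 4446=33.54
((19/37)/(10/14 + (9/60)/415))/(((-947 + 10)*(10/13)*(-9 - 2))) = 1435070/15834407039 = 0.00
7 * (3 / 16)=21 / 16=1.31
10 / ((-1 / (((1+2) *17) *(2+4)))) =-3060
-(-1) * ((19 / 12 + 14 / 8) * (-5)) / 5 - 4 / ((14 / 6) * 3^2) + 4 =10 / 21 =0.48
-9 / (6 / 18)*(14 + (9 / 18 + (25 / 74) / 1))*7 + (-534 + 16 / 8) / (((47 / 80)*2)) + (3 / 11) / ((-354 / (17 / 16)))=-117632619099 / 36115552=-3257.12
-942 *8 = -7536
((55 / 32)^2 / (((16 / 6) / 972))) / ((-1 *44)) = -200475 / 8192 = -24.47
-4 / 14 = -2 / 7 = -0.29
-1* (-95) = 95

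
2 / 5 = 0.40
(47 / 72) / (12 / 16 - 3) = -47 / 162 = -0.29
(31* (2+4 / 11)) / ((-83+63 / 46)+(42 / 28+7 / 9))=-83421 / 90343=-0.92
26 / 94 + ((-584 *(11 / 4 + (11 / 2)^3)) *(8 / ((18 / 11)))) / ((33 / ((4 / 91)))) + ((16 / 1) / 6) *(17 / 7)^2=-168994247 / 269451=-627.18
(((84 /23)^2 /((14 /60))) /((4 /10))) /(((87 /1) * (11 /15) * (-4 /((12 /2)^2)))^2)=153090000 /53831569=2.84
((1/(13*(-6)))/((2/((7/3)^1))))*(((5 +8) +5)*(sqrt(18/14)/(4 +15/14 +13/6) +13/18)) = -7/36 - 63*sqrt(7)/3952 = -0.24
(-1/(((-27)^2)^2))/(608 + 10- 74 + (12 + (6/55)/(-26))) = -715/211267460817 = -0.00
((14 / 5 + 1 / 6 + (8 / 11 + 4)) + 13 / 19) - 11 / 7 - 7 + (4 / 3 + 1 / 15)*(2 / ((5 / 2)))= 203369 / 219450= 0.93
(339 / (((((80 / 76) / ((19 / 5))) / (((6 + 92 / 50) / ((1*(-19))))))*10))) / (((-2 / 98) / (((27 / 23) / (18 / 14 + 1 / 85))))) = 49688534133 / 22195000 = 2238.73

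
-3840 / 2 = -1920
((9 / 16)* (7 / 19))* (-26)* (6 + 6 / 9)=-1365 / 38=-35.92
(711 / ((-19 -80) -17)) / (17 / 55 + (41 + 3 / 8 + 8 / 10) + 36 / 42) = -0.14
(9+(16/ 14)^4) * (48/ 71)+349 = 356.24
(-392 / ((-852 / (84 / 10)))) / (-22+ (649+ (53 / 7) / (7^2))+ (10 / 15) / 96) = 67765824 / 10996749445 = 0.01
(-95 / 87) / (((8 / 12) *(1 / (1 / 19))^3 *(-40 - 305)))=1 / 1444722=0.00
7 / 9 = 0.78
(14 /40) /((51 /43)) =301 /1020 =0.30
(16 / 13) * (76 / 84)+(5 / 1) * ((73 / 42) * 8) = 6428 / 91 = 70.64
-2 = -2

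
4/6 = 2/3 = 0.67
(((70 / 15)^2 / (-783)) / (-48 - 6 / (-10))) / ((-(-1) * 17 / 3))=980 / 9464121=0.00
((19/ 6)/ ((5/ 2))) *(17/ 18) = 323/ 270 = 1.20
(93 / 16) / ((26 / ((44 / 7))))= 1023 / 728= 1.41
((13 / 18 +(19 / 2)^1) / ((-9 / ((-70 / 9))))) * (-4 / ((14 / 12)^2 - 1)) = -103040 / 1053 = -97.85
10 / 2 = 5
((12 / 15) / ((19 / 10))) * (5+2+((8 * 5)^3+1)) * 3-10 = 1536002 / 19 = 80842.21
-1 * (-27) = 27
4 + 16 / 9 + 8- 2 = 106 / 9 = 11.78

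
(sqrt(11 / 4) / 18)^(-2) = 1296 / 11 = 117.82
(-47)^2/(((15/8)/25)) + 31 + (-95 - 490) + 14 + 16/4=86752/3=28917.33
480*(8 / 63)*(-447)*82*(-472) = 7381626880 / 7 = 1054518125.71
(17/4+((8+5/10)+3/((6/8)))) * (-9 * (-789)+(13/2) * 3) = 954147/8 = 119268.38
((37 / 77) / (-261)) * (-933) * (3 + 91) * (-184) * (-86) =17116156192 / 6699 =2555031.53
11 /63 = 0.17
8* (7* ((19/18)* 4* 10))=21280/9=2364.44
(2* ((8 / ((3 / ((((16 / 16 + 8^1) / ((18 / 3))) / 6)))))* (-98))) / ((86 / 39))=-2548 / 43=-59.26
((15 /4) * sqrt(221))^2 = 49725 /16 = 3107.81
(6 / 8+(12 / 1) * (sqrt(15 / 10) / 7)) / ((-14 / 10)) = -30 * sqrt(6) / 49-15 / 28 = -2.04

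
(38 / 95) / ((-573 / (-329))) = 658 / 2865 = 0.23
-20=-20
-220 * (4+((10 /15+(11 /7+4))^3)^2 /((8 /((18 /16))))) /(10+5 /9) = -172792.83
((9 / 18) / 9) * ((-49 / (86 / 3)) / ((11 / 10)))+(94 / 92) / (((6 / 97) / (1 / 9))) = 1.75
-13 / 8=-1.62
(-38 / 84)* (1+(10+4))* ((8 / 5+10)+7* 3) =-3097 / 14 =-221.21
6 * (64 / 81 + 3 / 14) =1139 / 189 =6.03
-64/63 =-1.02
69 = 69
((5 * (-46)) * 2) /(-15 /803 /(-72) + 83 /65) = -360.17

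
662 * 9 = 5958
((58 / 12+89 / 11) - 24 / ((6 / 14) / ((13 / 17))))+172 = 159437 / 1122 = 142.10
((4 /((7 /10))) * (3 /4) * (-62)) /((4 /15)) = -6975 /7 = -996.43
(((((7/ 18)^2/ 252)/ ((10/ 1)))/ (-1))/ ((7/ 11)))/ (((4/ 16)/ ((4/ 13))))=-11/ 94770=-0.00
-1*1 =-1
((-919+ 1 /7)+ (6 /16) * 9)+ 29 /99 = -5073809 /5544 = -915.19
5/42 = 0.12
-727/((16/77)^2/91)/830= -392244853/212480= -1846.03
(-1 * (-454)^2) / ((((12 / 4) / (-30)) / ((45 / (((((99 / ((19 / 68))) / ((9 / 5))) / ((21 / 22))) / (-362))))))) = -162821369.27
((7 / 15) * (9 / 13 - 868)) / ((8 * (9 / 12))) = -15785 / 234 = -67.46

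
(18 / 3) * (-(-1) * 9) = 54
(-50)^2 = 2500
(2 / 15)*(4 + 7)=22 / 15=1.47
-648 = -648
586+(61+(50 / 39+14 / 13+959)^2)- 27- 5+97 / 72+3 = 924830.42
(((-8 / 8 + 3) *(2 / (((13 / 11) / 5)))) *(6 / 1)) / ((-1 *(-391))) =1320 / 5083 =0.26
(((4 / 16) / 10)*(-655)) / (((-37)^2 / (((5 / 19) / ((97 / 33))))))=-21615 / 20184536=-0.00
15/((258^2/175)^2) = 153125/1476922032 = 0.00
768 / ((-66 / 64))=-8192 / 11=-744.73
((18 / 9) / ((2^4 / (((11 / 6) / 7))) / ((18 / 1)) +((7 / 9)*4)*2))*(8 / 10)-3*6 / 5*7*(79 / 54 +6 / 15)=-417514 / 8925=-46.78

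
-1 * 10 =-10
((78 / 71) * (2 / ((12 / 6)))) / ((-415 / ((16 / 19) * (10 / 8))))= -312 / 111967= -0.00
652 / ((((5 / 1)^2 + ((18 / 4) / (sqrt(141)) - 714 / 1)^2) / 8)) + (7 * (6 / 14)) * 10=8401849344 * sqrt(141) / 9186517249742641 + 275689505214375230 / 9186517249742641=30.01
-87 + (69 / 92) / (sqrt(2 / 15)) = -87 + 3*sqrt(30) / 8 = -84.95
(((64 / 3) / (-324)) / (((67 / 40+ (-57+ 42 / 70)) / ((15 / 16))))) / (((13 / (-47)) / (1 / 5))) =-1880 / 2305017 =-0.00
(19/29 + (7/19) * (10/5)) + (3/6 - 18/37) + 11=505823/40774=12.41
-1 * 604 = -604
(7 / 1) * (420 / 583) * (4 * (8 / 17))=94080 / 9911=9.49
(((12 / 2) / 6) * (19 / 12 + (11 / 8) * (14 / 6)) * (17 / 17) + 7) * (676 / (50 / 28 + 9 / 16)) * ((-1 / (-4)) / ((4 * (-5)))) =-334789 / 7890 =-42.43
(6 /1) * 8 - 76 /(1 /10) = -712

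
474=474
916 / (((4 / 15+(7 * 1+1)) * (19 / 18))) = 61830 / 589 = 104.97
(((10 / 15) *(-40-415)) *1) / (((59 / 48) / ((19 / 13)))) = -360.68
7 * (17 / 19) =119 / 19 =6.26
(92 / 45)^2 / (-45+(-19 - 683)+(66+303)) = -4232 / 382725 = -0.01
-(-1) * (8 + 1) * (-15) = -135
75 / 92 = 0.82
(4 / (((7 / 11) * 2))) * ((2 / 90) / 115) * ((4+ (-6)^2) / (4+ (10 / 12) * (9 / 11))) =3872 / 746235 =0.01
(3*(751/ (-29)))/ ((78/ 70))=-26285/ 377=-69.72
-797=-797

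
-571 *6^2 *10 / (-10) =20556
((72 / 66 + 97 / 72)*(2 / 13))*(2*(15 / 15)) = 1931 / 2574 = 0.75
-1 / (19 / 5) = -5 / 19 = -0.26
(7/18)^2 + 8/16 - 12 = -3677/324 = -11.35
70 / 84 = 5 / 6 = 0.83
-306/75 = -102/25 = -4.08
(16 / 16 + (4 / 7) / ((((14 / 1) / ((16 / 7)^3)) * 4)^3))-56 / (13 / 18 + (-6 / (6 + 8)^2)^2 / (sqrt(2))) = -57794142276781498150095 / 755153372551802697137 + 392073696 * sqrt(2) / 7794004391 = -76.46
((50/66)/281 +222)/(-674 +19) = -2058631/6073815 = -0.34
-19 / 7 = -2.71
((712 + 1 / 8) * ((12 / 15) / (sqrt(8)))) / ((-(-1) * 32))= 5697 * sqrt(2) / 1280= 6.29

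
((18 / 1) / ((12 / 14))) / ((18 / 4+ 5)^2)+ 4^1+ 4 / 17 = 27420 / 6137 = 4.47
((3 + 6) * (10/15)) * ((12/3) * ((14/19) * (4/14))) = 96/19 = 5.05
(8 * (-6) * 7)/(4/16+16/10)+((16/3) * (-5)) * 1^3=-23120/111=-208.29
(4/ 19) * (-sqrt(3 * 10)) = -1.15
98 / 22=49 / 11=4.45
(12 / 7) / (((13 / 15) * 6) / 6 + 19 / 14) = 360 / 467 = 0.77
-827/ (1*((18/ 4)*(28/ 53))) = -43831/ 126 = -347.87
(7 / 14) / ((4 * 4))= 1 / 32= 0.03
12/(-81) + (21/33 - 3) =-746/297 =-2.51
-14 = -14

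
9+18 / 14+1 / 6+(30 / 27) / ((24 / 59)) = 9967 / 756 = 13.18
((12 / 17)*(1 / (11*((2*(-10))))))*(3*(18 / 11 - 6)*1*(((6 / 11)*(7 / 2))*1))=9072 / 113135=0.08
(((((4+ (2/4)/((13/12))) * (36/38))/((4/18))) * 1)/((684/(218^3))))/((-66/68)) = -15322783128/51623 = -296820.86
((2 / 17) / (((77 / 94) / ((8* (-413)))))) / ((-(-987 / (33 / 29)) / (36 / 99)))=-7552 / 37961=-0.20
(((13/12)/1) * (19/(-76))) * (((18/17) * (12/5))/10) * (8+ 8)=-468/425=-1.10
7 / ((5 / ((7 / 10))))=49 / 50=0.98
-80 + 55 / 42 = -78.69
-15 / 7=-2.14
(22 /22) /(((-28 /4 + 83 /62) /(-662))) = 41044 /351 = 116.93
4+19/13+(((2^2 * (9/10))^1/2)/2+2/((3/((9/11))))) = 9877/1430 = 6.91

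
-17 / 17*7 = -7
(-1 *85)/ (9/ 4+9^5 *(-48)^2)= -340/ 544195593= -0.00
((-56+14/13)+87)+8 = 521/13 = 40.08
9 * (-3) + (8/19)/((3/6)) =-497/19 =-26.16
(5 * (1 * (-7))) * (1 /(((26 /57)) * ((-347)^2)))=-1995 /3130634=-0.00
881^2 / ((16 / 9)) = 6985449 / 16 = 436590.56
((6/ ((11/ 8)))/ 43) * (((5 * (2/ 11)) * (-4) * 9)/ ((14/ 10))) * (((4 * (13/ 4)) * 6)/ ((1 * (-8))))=842400/ 36421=23.13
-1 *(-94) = 94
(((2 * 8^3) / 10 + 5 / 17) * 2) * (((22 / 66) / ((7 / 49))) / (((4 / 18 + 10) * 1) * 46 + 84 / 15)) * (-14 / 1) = -1283163 / 91001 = -14.10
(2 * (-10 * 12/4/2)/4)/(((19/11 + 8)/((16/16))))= -165/214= -0.77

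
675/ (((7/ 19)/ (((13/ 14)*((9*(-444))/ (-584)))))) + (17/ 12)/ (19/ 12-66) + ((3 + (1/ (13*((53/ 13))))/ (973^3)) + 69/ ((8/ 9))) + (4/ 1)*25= 260543439323131076359/ 22039753425141032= 11821.52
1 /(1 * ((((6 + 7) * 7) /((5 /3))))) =5 /273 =0.02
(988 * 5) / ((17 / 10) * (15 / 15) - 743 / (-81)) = 4001400 / 8807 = 454.34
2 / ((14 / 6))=6 / 7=0.86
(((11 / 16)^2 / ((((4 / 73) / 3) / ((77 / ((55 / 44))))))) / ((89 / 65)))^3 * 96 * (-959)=-53694592379695061008837623 / 369606787072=-145274909059598.16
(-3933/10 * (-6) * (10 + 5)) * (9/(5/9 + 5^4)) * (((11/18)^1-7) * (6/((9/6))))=-7327179/563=-13014.53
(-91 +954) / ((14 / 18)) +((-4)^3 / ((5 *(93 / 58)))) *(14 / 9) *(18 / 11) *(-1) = 40455757 / 35805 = 1129.89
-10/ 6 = -5/ 3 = -1.67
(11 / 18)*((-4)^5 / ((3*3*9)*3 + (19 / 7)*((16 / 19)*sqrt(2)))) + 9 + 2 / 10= 630784*sqrt(2) / 26036001 + 95817214 / 14464445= 6.66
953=953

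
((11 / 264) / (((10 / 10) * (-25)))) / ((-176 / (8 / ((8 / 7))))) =7 / 105600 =0.00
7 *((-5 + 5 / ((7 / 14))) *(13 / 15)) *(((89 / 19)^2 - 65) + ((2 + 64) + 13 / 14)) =1568333 / 2166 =724.07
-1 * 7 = -7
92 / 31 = 2.97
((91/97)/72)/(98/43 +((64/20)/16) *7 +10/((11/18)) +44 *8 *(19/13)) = 399685/16395771096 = 0.00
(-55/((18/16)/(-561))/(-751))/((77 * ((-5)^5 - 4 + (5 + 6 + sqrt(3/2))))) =1496 * sqrt(6)/61329775899 + 9329056/61329775899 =0.00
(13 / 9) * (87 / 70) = 377 / 210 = 1.80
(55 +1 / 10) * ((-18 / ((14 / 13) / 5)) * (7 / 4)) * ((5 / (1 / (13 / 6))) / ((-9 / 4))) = 465595 / 12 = 38799.58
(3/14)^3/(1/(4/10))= 27/6860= 0.00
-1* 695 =-695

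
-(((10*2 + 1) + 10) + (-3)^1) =-28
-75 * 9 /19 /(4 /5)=-3375 /76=-44.41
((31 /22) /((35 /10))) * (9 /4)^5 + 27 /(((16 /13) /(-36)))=-60439689 /78848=-766.53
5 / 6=0.83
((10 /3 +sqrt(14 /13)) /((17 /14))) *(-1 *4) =-14.40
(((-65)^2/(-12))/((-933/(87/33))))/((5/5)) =122525/123156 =0.99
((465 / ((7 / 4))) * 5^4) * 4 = 4650000 / 7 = 664285.71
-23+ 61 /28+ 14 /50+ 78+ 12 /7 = 41421 /700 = 59.17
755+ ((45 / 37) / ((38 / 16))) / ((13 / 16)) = 6905705 / 9139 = 755.63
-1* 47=-47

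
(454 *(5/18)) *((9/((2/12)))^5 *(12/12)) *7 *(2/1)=810681359040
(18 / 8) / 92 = 0.02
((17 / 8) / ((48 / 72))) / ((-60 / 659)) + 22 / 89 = -990027 / 28480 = -34.76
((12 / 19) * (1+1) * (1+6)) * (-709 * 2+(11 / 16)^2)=-7620627 / 608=-12533.93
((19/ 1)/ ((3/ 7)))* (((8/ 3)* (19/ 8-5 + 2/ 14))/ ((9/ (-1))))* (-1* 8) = -21128/ 81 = -260.84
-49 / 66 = -0.74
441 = 441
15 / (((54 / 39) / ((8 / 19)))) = 260 / 57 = 4.56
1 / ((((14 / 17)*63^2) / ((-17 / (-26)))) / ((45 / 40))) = 289 / 1284192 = 0.00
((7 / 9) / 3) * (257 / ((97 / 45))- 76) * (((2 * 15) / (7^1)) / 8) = 20965 / 3492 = 6.00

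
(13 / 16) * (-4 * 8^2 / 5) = -208 / 5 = -41.60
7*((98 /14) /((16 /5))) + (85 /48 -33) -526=-541.92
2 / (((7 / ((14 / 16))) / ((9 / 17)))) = 9 / 68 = 0.13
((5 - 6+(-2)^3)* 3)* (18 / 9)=-54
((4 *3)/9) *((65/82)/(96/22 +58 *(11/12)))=2860/155677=0.02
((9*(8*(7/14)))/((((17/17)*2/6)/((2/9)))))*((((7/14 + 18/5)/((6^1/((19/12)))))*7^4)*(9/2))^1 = 5611137/20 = 280556.85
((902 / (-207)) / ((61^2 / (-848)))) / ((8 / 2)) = 191224 / 770247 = 0.25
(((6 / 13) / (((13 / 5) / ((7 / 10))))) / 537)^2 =49 / 915123001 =0.00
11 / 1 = 11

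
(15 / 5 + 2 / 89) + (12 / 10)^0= 358 / 89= 4.02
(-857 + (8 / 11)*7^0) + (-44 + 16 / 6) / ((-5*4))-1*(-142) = -117514 / 165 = -712.21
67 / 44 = 1.52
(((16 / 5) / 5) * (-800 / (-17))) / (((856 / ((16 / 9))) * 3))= 1024 / 49113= 0.02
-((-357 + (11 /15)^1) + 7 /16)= 85399 /240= 355.83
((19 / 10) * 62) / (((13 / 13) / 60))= 7068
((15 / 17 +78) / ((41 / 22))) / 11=2682 / 697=3.85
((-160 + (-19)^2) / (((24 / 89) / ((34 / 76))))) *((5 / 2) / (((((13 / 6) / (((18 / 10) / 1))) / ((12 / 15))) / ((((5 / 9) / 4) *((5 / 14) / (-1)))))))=-1520565 / 55328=-27.48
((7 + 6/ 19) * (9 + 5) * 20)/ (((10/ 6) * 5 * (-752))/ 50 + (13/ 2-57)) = -46704/ 4009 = -11.65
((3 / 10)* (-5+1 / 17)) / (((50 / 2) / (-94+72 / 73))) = 171108 / 31025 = 5.52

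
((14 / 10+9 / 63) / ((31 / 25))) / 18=15 / 217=0.07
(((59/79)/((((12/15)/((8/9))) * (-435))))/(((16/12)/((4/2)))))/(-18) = 59/371142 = 0.00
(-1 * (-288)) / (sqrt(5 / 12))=576 * sqrt(15) / 5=446.17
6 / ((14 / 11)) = 33 / 7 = 4.71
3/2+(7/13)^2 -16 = -4803/338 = -14.21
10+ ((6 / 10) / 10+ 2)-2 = 503 / 50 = 10.06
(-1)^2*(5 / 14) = 5 / 14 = 0.36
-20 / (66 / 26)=-260 / 33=-7.88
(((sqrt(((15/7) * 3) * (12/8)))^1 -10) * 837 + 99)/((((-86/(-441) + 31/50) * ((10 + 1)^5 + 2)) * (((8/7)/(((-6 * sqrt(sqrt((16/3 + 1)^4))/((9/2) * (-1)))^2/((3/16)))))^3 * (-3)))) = 1190548950364443443200/1538140897860183 -2868569676768051200 * sqrt(210)/170904544206687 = 530785.73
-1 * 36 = -36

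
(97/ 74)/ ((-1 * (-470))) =97/ 34780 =0.00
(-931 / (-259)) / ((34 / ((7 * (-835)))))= -777385 / 1258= -617.95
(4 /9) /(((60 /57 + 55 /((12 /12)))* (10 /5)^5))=19 /76680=0.00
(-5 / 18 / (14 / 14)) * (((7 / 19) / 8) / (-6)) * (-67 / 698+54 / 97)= 1091755 / 1111461696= 0.00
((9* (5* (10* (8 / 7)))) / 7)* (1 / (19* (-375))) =-48 / 4655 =-0.01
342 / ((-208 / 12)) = -513 / 26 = -19.73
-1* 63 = -63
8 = 8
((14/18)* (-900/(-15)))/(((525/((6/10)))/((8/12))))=8/225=0.04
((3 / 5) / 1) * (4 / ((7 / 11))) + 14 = 622 / 35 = 17.77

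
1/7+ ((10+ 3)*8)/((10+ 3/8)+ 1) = 65/7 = 9.29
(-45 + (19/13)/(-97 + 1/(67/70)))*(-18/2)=11286714/27859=405.14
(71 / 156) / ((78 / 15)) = 355 / 4056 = 0.09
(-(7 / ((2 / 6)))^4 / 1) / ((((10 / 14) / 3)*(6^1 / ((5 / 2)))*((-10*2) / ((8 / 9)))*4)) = 151263 / 40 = 3781.58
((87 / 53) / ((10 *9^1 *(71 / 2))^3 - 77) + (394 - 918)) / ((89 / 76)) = -34419403505858822 / 76921627963583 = -447.46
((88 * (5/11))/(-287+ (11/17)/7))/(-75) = 476/256065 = 0.00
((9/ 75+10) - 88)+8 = -1747/ 25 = -69.88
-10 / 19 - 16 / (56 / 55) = -2160 / 133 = -16.24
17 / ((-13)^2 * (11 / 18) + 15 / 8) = 1224 / 7571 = 0.16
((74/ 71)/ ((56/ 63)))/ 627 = 111/ 59356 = 0.00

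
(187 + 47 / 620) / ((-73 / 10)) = -115987 / 4526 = -25.63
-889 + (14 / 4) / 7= -1777 / 2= -888.50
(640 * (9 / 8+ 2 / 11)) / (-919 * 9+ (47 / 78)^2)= -11194560 / 110700821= -0.10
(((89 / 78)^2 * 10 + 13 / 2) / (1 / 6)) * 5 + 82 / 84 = 4163389 / 7098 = 586.56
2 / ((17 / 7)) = 14 / 17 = 0.82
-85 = -85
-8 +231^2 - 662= 52691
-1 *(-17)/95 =17/95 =0.18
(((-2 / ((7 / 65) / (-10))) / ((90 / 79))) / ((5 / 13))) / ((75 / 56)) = 213616 / 675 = 316.47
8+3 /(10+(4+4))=49 /6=8.17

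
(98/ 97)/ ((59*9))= 98/ 51507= 0.00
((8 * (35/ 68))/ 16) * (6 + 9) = 525/ 136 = 3.86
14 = 14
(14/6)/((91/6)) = 2/13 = 0.15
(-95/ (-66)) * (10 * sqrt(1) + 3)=1235/ 66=18.71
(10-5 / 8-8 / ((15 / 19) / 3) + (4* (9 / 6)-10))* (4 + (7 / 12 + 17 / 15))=-343343 / 2400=-143.06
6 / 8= 3 / 4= 0.75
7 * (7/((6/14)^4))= 117649/81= 1452.46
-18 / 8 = -9 / 4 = -2.25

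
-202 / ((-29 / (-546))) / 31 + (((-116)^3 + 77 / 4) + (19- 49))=-1561029.43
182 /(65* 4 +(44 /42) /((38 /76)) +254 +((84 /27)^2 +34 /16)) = 825552 /2394551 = 0.34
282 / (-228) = -1.24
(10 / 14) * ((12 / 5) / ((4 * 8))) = 3 / 56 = 0.05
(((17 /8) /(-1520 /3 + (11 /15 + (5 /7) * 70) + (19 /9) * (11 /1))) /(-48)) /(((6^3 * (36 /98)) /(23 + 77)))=104125 /807542784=0.00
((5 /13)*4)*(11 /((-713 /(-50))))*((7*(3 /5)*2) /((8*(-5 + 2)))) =-3850 /9269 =-0.42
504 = 504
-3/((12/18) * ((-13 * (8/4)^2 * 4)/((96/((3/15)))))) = 135/13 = 10.38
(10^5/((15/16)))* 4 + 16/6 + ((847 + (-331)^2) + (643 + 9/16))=25810603/48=537720.90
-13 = -13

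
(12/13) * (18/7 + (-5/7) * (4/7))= 1272/637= 2.00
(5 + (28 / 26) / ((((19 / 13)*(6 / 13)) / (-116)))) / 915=-10271 / 52155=-0.20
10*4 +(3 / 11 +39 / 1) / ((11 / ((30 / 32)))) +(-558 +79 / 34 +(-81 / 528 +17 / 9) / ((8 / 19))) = -1204281251 / 2369664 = -508.21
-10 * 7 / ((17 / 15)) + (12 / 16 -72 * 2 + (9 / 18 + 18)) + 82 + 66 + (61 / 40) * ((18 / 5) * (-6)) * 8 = -513459 / 1700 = -302.03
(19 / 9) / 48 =19 / 432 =0.04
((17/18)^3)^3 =118587876497/198359290368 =0.60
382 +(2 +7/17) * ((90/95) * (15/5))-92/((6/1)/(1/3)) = 1115542/2907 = 383.74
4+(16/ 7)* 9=24.57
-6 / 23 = -0.26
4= 4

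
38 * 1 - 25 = 13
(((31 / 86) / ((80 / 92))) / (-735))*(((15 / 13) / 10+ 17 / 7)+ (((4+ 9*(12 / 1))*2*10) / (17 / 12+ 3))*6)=-20946156787 / 12194473200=-1.72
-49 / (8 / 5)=-245 / 8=-30.62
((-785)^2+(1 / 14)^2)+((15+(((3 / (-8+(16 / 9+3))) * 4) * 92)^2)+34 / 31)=3748787873631 / 5109916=733630.04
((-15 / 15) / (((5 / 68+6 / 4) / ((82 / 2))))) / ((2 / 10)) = -13940 / 107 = -130.28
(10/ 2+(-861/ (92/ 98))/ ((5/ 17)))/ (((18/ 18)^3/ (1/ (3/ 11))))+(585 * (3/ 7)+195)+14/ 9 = -158929613/ 14490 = -10968.23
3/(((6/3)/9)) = 27/2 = 13.50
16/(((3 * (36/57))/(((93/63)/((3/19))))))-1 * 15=36259/567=63.95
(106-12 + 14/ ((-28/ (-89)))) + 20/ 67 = 18599/ 134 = 138.80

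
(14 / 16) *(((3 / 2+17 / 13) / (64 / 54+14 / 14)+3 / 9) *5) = 260645 / 36816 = 7.08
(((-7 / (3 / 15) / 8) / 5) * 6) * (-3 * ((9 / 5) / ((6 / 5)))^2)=567 / 16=35.44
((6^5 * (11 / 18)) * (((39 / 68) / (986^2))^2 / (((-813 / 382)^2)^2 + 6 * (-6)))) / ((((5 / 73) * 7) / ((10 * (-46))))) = 40784451431087988 / 397982270663158355417075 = 0.00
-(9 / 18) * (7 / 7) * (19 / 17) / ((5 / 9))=-171 / 170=-1.01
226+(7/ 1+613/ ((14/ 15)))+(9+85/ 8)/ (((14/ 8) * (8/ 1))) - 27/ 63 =99765/ 112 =890.76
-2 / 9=-0.22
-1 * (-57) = 57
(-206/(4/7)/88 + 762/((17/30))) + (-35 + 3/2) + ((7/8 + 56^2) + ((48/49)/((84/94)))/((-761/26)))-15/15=3469856247615/780980816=4442.95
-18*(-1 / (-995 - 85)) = -1 / 60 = -0.02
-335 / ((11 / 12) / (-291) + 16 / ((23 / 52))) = -26905860 / 2905091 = -9.26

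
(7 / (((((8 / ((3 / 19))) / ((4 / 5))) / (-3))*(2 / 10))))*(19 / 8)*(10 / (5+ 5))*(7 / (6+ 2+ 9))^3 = -21609 / 78608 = -0.27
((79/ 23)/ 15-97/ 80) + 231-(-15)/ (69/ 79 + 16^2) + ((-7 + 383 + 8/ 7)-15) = 592.22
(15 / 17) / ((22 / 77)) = 105 / 34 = 3.09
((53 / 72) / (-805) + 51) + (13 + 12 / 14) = 3759067 / 57960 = 64.86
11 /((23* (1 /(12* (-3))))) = -396 /23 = -17.22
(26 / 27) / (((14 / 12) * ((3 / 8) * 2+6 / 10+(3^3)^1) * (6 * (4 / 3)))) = 130 / 35721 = 0.00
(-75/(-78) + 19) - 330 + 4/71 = -572227/1846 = -309.98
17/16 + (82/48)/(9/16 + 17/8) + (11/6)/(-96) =41587/24768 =1.68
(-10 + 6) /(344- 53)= -4 /291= -0.01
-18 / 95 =-0.19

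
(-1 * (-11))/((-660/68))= -17/15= -1.13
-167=-167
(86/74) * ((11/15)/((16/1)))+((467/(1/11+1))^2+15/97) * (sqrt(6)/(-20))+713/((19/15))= 94980587/168720 - 2559712753 * sqrt(6)/279360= -21881.17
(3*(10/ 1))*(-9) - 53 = -323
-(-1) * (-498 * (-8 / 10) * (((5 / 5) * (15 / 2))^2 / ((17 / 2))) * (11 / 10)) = 49302 / 17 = 2900.12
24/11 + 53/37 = 1471/407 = 3.61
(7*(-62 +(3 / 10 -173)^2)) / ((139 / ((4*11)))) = 229177333 / 3475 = 65950.31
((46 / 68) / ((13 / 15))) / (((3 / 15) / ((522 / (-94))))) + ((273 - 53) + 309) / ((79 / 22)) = 206200037 / 1641146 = 125.64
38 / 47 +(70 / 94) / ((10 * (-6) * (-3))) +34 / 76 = 40507 / 32148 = 1.26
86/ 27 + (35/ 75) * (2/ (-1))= 304/ 135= 2.25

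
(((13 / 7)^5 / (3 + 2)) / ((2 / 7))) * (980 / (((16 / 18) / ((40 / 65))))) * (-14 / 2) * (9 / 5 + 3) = -12338352 / 35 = -352524.34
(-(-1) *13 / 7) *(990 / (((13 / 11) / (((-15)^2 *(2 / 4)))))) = 175017.86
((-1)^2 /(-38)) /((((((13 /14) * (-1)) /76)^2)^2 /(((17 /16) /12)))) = -8958841696 /85683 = -104557.98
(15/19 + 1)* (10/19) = 340/361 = 0.94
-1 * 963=-963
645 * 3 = 1935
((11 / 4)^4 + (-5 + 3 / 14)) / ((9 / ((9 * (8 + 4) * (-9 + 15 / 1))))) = 845199 / 224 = 3773.21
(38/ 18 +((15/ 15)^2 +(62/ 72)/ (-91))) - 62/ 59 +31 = 709799/ 21476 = 33.05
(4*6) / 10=2.40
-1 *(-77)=77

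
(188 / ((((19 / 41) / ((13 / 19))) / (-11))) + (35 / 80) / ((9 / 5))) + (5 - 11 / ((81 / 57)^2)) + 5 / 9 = -12855094277 / 4210704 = -3052.96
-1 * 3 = -3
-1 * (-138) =138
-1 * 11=-11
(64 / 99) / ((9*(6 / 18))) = 64 / 297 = 0.22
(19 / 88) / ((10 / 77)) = 133 / 80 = 1.66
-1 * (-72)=72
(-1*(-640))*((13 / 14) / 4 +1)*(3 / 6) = 2760 / 7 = 394.29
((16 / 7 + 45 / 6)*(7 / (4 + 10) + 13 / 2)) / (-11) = -137 / 22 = -6.23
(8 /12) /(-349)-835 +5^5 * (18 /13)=47528539 /13611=3491.92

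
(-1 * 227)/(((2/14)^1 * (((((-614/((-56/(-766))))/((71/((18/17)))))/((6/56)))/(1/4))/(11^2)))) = 232068683/5643888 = 41.12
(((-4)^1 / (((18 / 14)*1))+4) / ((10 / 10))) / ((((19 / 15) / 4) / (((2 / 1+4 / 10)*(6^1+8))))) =1792 / 19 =94.32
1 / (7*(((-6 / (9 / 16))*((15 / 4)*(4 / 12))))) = -3 / 280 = -0.01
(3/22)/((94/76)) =57/517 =0.11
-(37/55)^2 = -1369/3025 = -0.45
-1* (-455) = 455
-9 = -9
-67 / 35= -1.91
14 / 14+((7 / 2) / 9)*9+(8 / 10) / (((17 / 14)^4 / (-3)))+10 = 11188561 / 835210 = 13.40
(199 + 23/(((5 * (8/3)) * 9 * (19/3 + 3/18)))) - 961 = -594337/780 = -761.97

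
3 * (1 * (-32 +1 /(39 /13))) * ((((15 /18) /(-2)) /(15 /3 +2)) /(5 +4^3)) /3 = 475 /17388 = 0.03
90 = 90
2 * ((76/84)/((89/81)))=1026/623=1.65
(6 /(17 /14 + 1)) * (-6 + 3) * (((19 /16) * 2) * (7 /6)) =-2793 /124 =-22.52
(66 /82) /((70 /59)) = 1947 /2870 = 0.68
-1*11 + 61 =50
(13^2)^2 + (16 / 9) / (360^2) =2082096901 / 72900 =28561.00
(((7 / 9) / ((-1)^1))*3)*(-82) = 574 / 3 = 191.33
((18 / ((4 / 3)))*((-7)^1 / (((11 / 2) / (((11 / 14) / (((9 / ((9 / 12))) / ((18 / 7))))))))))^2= 6561 / 784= 8.37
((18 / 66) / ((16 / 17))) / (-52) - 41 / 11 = -3.73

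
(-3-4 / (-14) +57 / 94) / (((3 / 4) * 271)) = -2774 / 267477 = -0.01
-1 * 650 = -650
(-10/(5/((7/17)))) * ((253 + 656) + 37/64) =-407491/544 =-749.06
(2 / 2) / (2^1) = 1 / 2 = 0.50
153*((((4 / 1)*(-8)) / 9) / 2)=-272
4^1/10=2/5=0.40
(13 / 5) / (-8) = -0.32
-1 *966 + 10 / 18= -8689 / 9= -965.44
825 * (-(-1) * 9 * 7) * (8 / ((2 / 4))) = 831600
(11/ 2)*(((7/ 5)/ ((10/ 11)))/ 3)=847/ 300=2.82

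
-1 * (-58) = 58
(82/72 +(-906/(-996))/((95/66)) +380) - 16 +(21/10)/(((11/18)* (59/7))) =67459295093/184225140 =366.18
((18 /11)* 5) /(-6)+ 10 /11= -5 /11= -0.45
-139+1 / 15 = -2084 / 15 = -138.93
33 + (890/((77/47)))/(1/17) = 9268.19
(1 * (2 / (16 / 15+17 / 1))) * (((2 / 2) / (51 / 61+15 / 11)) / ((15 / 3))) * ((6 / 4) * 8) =1342 / 11111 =0.12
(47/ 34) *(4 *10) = 940/ 17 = 55.29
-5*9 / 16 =-45 / 16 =-2.81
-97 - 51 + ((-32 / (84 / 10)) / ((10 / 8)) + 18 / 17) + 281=46771 / 357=131.01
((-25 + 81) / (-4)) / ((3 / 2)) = -28 / 3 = -9.33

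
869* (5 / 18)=4345 / 18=241.39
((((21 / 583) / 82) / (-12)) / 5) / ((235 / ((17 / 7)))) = -17 / 224688200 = -0.00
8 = 8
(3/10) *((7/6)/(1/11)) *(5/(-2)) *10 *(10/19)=-1925/38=-50.66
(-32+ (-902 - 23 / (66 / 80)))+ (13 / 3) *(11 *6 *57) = 15340.12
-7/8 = -0.88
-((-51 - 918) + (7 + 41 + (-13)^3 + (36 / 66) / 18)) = 102893 / 33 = 3117.97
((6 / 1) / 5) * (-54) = -324 / 5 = -64.80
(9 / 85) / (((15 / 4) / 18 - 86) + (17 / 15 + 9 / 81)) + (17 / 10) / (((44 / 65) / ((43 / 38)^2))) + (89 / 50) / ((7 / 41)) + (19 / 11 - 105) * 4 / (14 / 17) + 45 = -463362096347979 / 1046034466400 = -442.97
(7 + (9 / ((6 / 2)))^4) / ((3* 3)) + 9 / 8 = 785 / 72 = 10.90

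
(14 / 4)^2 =49 / 4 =12.25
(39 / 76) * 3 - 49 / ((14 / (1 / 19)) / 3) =75 / 76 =0.99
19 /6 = 3.17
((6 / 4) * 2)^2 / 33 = 3 / 11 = 0.27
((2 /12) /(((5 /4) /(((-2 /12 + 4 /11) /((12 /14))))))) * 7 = 637 /2970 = 0.21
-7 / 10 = -0.70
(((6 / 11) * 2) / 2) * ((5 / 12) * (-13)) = -65 / 22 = -2.95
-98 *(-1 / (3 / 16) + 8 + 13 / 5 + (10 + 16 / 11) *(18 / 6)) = -640822 / 165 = -3883.77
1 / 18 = 0.06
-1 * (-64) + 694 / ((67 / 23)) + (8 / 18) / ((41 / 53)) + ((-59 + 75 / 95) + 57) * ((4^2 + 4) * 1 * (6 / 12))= 136556336 / 469737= 290.71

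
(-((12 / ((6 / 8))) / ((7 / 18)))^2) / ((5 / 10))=-3385.47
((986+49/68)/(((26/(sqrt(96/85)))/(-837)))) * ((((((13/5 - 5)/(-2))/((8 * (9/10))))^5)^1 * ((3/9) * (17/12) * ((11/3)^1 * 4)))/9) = -22880077 * sqrt(510)/154664640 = -3.34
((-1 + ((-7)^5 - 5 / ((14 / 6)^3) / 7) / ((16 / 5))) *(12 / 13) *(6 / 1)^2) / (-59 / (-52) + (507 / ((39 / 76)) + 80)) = -21795169608 / 133483595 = -163.28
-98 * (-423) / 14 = 2961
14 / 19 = 0.74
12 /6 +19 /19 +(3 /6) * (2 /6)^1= 19 /6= 3.17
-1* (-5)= 5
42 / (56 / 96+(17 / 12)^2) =16.21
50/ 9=5.56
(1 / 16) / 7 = 1 / 112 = 0.01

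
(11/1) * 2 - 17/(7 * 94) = 14459/658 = 21.97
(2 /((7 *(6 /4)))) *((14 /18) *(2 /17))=8 /459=0.02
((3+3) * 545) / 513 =1090 / 171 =6.37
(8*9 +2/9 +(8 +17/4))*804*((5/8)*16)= 2037470/3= 679156.67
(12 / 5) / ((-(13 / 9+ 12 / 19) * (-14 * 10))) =513 / 62125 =0.01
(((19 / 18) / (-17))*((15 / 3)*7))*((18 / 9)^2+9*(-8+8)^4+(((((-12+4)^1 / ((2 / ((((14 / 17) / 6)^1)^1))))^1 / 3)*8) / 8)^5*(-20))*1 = -111623159817890 / 12827693806929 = -8.70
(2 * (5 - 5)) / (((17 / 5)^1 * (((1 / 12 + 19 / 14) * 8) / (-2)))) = 0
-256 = -256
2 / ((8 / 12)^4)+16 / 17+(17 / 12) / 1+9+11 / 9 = 27791 / 1224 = 22.71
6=6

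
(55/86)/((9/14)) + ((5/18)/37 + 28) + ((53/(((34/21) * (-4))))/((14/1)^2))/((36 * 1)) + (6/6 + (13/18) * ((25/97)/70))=634772609431/21156379776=30.00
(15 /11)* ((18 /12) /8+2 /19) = 1335 /3344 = 0.40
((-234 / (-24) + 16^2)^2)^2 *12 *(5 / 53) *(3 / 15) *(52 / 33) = 16598789232493 / 9328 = 1779458536.93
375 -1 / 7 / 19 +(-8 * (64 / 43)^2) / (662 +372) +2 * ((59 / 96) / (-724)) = 1656760158947989 / 4418337620928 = 374.97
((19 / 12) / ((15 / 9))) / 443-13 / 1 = -115161 / 8860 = -13.00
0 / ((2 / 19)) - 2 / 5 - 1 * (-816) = 4078 / 5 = 815.60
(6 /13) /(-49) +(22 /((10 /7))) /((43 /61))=2990699 /136955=21.84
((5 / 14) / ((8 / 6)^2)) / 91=45 / 20384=0.00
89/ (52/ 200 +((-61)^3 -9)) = -4450/ 11349487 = -0.00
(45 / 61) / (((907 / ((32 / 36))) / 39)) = 1560 / 55327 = 0.03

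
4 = 4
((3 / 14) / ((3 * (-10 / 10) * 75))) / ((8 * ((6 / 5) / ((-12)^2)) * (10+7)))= -1 / 1190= -0.00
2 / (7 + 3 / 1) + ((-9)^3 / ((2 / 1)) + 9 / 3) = -3613 / 10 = -361.30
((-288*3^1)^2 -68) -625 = 745803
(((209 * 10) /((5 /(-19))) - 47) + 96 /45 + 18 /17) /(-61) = 2036381 /15555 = 130.91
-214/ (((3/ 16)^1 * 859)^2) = -54784/ 6640929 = -0.01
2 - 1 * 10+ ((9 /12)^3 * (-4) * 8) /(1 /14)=-197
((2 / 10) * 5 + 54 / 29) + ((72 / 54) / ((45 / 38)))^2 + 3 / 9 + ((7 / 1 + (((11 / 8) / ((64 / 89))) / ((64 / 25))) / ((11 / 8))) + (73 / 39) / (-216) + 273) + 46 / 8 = 8182482050393 / 28142899200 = 290.75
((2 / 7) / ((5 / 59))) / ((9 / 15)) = 118 / 21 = 5.62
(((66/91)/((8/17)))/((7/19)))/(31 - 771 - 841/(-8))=-7106/1078441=-0.01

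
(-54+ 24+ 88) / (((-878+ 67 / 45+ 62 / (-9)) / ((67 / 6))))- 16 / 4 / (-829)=-8000731 / 10985079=-0.73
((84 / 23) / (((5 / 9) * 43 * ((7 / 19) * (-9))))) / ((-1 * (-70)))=-114 / 173075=-0.00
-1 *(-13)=13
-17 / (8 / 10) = -85 / 4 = -21.25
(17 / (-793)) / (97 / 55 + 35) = -935 / 1603446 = -0.00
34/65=0.52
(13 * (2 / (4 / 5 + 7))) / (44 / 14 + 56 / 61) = 2135 / 2601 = 0.82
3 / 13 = 0.23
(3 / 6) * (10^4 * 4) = 20000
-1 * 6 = -6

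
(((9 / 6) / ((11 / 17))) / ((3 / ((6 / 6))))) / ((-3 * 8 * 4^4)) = -17 / 135168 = -0.00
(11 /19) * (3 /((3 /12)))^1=132 /19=6.95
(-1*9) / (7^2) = -0.18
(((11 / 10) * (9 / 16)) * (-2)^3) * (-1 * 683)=3380.85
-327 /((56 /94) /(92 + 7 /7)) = -51047.04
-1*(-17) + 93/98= 1759/98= 17.95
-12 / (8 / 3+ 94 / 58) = -1044 / 373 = -2.80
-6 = -6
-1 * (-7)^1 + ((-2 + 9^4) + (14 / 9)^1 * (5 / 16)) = 472787 / 72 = 6566.49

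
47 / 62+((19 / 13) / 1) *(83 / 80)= 73327 / 32240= 2.27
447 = 447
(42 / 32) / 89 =21 / 1424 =0.01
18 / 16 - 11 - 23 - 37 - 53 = -983 / 8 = -122.88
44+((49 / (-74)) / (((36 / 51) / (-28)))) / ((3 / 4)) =26314 / 333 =79.02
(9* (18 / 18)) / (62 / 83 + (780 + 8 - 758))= 747 / 2552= 0.29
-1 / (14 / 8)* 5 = -20 / 7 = -2.86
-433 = -433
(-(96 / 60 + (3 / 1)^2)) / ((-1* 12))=53 / 60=0.88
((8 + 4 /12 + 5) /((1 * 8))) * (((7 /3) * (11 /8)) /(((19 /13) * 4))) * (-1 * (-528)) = 55055 /114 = 482.94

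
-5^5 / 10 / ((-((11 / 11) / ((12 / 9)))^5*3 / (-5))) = -1600000 / 729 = -2194.79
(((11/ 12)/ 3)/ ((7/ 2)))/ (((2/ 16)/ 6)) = 88/ 21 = 4.19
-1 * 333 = -333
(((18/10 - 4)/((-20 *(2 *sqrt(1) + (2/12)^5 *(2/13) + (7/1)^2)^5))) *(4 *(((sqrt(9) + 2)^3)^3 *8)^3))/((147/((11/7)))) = 649654133582102112921600000000000000000000/12492341963991483154361136592907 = 52004190683.76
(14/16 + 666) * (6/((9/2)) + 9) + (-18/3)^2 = 166249/24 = 6927.04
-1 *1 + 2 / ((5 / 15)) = 5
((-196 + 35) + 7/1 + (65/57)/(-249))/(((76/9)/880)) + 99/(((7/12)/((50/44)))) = -3325661930/209741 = -15856.04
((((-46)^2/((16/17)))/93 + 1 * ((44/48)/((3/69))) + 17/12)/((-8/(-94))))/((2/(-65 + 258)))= 157499773/2976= 52923.31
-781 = -781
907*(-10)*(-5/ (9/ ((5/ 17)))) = 1482.03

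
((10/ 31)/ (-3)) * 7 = -70/ 93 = -0.75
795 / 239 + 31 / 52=48749 / 12428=3.92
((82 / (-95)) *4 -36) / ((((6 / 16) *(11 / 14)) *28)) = -14992 / 3135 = -4.78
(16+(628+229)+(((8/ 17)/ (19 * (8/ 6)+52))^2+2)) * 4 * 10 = 8506715360/ 243049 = 35000.00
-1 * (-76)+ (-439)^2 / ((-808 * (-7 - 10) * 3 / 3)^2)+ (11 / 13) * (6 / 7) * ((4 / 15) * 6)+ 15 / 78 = 6640693537623 / 85848351680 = 77.35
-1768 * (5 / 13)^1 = -680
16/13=1.23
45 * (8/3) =120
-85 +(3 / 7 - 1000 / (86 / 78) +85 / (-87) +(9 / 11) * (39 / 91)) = -285802820 / 288057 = -992.17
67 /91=0.74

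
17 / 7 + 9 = 80 / 7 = 11.43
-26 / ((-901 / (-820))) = -21320 / 901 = -23.66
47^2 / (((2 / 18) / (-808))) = -16063848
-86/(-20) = 43/10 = 4.30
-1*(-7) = 7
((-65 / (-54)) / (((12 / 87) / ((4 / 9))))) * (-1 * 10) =-9425 / 243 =-38.79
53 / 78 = 0.68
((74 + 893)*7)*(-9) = -60921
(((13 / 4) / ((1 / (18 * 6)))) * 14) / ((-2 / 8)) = -19656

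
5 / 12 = 0.42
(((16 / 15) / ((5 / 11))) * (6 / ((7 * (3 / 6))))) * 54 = 217.23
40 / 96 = 5 / 12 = 0.42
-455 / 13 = -35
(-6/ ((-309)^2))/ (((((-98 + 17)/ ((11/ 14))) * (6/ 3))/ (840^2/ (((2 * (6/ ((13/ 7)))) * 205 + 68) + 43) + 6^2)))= 6016186/ 37421199963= 0.00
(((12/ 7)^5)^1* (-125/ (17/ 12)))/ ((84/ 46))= -1430784000/ 2000033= -715.38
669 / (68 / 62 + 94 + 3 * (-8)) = 20739 / 2204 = 9.41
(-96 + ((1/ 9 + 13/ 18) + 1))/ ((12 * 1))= -565/ 72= -7.85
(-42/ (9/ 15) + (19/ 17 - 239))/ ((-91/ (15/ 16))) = 39255/ 12376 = 3.17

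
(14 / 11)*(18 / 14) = 18 / 11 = 1.64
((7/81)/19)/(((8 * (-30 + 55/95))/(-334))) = 1169/181116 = 0.01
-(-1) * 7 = 7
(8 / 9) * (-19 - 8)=-24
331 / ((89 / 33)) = 10923 / 89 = 122.73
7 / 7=1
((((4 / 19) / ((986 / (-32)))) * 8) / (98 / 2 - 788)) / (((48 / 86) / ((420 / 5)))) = 77056 / 6922213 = 0.01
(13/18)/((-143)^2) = 1/28314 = 0.00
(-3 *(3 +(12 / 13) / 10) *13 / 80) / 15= -201 / 2000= -0.10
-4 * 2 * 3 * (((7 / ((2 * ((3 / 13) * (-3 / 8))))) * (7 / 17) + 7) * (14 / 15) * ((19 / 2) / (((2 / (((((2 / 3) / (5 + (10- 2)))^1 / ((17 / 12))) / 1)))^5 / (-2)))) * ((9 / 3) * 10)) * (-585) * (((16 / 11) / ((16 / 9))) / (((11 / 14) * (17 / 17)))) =12165889720320 / 83416566093289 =0.15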